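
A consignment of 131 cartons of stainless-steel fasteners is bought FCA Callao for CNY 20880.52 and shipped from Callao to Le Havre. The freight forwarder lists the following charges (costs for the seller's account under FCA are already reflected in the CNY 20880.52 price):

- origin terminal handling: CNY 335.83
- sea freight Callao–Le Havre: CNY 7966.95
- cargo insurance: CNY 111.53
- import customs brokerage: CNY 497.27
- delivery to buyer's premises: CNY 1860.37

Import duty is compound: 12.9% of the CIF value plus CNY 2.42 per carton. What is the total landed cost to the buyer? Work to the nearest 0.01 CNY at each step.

Total landed cost: CNY 35748.52

FCA: the seller delivers export-cleared goods to the carrier; the buyer bears costs from that point.
CIF value = FCA price + origin terminal + freight + insurance = 20880.52 + 335.83 + 7966.95 + 111.53 = 29294.83
Ad valorem component: 29294.83 × 12.9% = 3779.03
Specific component: 131 × 2.42 = 317.02
Import duty = 3779.03 + 317.02 = 4096.05
Buyer bears: origin terminal 335.83 + freight 7966.95 + insurance 111.53 + brokerage 497.27 + delivery 1860.37 + duty 4096.05 = 14868.00
Landed cost = invoice 20880.52 + 14868.00 = 35748.52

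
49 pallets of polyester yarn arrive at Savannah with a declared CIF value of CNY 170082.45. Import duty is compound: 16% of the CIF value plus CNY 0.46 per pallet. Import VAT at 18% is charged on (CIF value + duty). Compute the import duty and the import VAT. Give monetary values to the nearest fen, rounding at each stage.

Ad valorem component: 170082.45 × 16% = 27213.19
Specific component: 49 × 0.46 = 22.54
Import duty = 27213.19 + 22.54 = 27235.73
VAT base = CIF + duty = 170082.45 + 27235.73 = 197318.18
Import VAT = 197318.18 × 18% = 35517.27

Import duty: CNY 27235.73; import VAT: CNY 35517.27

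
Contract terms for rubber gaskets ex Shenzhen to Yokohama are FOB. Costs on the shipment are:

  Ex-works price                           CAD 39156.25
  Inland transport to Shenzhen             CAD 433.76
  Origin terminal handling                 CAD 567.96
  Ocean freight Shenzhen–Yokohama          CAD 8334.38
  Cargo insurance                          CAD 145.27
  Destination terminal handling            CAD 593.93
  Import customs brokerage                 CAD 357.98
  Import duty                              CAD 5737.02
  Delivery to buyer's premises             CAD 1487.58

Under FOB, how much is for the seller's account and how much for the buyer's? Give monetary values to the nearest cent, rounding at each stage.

FOB: the seller bears costs until goods are on board at the origin port; the buyer bears freight, insurance and all costs thereafter.
Seller's account: goods 39156.25 + inland to port 433.76 + origin terminal 567.96 = 40157.97
Buyer's account: freight 8334.38 + insurance 145.27 + destination terminal 593.93 + brokerage 357.98 + duty 5737.02 + delivery 1487.58 = 16656.16

Seller: CAD 40157.97; buyer: CAD 16656.16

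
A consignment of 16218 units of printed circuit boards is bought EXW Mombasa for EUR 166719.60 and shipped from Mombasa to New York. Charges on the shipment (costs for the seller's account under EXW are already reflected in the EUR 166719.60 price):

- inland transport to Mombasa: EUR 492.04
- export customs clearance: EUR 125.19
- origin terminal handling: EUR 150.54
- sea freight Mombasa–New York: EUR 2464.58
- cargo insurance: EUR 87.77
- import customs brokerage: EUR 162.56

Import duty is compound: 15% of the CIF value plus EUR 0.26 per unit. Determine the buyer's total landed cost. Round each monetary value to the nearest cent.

EXW: the seller makes goods available at their premises; the buyer bears all onward costs.
CIF value = EXW price + inland to port + export clearance + origin terminal + freight + insurance = 166719.60 + 492.04 + 125.19 + 150.54 + 2464.58 + 87.77 = 170039.72
Ad valorem component: 170039.72 × 15% = 25505.96
Specific component: 16218 × 0.26 = 4216.68
Import duty = 25505.96 + 4216.68 = 29722.64
Buyer bears: inland to port 492.04 + export clearance 125.19 + origin terminal 150.54 + freight 2464.58 + insurance 87.77 + brokerage 162.56 + duty 29722.64 = 33205.32
Landed cost = invoice 166719.60 + 33205.32 = 199924.92

Total landed cost: EUR 199924.92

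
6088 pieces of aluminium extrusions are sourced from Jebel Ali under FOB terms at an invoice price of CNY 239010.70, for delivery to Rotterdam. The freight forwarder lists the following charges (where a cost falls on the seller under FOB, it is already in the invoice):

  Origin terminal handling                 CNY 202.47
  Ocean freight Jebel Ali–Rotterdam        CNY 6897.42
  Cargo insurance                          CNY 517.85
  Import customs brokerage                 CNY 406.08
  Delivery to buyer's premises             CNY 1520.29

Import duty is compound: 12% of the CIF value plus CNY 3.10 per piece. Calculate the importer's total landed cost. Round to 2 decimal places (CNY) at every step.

FOB: the seller bears costs until goods are on board at the origin port; the buyer bears freight, insurance and all costs thereafter.
Already in the invoice (seller's account under FOB): origin terminal — exclude.
CIF value = FOB price + freight + insurance = 239010.70 + 6897.42 + 517.85 = 246425.97
Ad valorem component: 246425.97 × 12% = 29571.12
Specific component: 6088 × 3.10 = 18872.80
Import duty = 29571.12 + 18872.80 = 48443.92
Buyer bears: freight 6897.42 + insurance 517.85 + brokerage 406.08 + delivery 1520.29 + duty 48443.92 = 57785.56
Landed cost = invoice 239010.70 + 57785.56 = 296796.26

Total landed cost: CNY 296796.26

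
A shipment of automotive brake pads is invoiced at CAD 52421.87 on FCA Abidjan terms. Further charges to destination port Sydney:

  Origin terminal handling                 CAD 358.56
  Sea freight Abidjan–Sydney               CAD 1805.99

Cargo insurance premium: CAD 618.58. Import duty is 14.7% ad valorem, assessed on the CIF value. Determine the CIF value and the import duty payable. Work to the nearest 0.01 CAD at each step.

CIF = FCA price + pre-shipment costs + freight + insurance
CIF = 52421.87 + 358.56 + 1805.99 + 618.58 = 55205.00
Import duty = 55205.00 × 14.7% = 8115.14

CIF value: CAD 55205.00; import duty: CAD 8115.14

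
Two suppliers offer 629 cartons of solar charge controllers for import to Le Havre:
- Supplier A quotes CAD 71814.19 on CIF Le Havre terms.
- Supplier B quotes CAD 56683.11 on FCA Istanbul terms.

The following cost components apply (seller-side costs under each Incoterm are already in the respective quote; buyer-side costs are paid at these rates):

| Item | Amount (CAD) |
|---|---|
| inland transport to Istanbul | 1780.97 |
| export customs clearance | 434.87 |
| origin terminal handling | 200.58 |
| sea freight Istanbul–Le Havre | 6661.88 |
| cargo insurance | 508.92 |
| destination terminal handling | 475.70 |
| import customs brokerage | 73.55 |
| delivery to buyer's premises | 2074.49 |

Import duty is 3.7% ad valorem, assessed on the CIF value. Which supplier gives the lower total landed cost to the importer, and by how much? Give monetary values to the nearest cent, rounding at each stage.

Supplier B is cheaper by CAD 8046.81

Supplier A (CIF):
The CIF price already equals the CIF value: 71814.19
Import duty = 71814.19 × 3.7% = 2657.13
Buyer bears (A): 475.70 + 73.55 + 2074.49 = 2623.74
Landed cost (A) = invoice 71814.19 + 2623.74 + duty 2657.13 = 77095.06
Supplier B (FCA):
CIF value = FCA price + origin terminal + freight + insurance = 56683.11 + 200.58 + 6661.88 + 508.92 = 64054.49
Import duty = 64054.49 × 3.7% = 2370.02
Buyer bears (B): 200.58 + 6661.88 + 508.92 + 475.70 + 73.55 + 2074.49 = 9995.12
Landed cost (B) = invoice 56683.11 + 9995.12 + duty 2370.02 = 69048.25
Difference = |77095.06 − 69048.25| = 8046.81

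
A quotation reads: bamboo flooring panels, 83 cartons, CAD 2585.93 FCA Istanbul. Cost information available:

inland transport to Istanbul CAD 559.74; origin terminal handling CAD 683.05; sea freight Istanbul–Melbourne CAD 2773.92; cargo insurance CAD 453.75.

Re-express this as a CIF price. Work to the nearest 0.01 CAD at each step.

Not relevant to the conversion: inland to port — on the seller under both FCA and CIF; already in the FCA price and stays in the CIF price.
From FCA to CIF, the seller additionally bears: origin terminal, freight, insurance.
CIF price = 2585.93 + 683.05 + 2773.92 + 453.75 = 6496.65

CIF price: CAD 6496.65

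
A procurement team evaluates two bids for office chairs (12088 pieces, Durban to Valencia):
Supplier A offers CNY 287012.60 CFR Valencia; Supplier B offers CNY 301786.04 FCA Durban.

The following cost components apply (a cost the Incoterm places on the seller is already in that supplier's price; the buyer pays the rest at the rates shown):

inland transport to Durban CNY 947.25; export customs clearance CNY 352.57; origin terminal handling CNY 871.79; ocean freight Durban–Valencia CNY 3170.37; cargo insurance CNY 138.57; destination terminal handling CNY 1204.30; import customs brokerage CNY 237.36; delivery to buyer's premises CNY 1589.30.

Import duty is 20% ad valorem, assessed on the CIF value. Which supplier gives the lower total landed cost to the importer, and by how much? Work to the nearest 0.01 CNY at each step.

Supplier A is cheaper by CNY 22578.72

Supplier A (CFR):
CIF value = CFR price + insurance = 287012.60 + 138.57 = 287151.17
Import duty = 287151.17 × 20% = 57430.23
Buyer bears (A): 138.57 + 1204.30 + 237.36 + 1589.30 = 3169.53
Landed cost (A) = invoice 287012.60 + 3169.53 + duty 57430.23 = 347612.36
Supplier B (FCA):
CIF value = FCA price + origin terminal + freight + insurance = 301786.04 + 871.79 + 3170.37 + 138.57 = 305966.77
Import duty = 305966.77 × 20% = 61193.35
Buyer bears (B): 871.79 + 3170.37 + 138.57 + 1204.30 + 237.36 + 1589.30 = 7211.69
Landed cost (B) = invoice 301786.04 + 7211.69 + duty 61193.35 = 370191.08
Difference = |347612.36 − 370191.08| = 22578.72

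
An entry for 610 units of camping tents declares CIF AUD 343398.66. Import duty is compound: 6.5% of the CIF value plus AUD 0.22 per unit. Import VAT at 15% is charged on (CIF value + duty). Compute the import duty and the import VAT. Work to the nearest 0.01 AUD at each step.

Ad valorem component: 343398.66 × 6.5% = 22320.91
Specific component: 610 × 0.22 = 134.20
Import duty = 22320.91 + 134.20 = 22455.11
VAT base = CIF + duty = 343398.66 + 22455.11 = 365853.77
Import VAT = 365853.77 × 15% = 54878.07

Import duty: AUD 22455.11; import VAT: AUD 54878.07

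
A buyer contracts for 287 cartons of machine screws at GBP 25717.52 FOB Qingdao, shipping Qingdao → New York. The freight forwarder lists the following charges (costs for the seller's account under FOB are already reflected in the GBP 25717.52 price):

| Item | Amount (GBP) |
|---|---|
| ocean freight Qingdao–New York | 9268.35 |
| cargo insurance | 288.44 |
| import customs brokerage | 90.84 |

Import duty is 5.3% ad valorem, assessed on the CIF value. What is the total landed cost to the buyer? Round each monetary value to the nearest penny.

FOB: the seller bears costs until goods are on board at the origin port; the buyer bears freight, insurance and all costs thereafter.
CIF value = FOB price + freight + insurance = 25717.52 + 9268.35 + 288.44 = 35274.31
Import duty = 35274.31 × 5.3% = 1869.54
Buyer bears: freight 9268.35 + insurance 288.44 + brokerage 90.84 + duty 1869.54 = 11517.17
Landed cost = invoice 25717.52 + 11517.17 = 37234.69

Total landed cost: GBP 37234.69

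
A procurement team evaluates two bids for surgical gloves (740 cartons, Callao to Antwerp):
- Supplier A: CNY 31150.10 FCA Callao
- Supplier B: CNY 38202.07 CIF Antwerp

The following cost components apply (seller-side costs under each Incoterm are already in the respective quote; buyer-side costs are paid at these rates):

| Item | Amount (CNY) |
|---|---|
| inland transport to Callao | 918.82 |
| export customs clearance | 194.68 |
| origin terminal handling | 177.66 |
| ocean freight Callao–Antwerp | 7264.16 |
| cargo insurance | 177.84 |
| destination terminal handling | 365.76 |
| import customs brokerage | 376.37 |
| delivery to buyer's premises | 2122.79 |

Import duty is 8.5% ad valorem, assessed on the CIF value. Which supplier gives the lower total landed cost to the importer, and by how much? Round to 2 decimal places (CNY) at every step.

Supplier A (FCA):
CIF value = FCA price + origin terminal + freight + insurance = 31150.10 + 177.66 + 7264.16 + 177.84 = 38769.76
Import duty = 38769.76 × 8.5% = 3295.43
Buyer bears (A): 177.66 + 7264.16 + 177.84 + 365.76 + 376.37 + 2122.79 = 10484.58
Landed cost (A) = invoice 31150.10 + 10484.58 + duty 3295.43 = 44930.11
Supplier B (CIF):
The CIF price already equals the CIF value: 38202.07
Import duty = 38202.07 × 8.5% = 3247.18
Buyer bears (B): 365.76 + 376.37 + 2122.79 = 2864.92
Landed cost (B) = invoice 38202.07 + 2864.92 + duty 3247.18 = 44314.17
Difference = |44930.11 − 44314.17| = 615.94

Supplier B is cheaper by CNY 615.94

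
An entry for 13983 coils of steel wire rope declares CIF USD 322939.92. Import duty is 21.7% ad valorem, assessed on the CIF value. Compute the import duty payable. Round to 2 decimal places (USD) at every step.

Import duty: USD 70077.96

Import duty = 322939.92 × 21.7% = 70077.96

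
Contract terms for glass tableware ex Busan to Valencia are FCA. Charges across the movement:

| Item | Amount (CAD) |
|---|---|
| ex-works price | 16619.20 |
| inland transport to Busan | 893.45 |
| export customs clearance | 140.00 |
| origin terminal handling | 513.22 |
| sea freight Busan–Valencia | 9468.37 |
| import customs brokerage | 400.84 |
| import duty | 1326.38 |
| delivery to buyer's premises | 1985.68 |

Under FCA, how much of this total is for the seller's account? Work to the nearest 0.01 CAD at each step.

FCA: the seller delivers export-cleared goods to the carrier; the buyer bears costs from that point.
Seller's account: goods 16619.20 + inland to port 893.45 + export clearance 140.00 = 17652.65
Buyer's account: origin terminal 513.22 + freight 9468.37 + brokerage 400.84 + duty 1326.38 + delivery 1985.68 = 13694.49

Seller's account: CAD 17652.65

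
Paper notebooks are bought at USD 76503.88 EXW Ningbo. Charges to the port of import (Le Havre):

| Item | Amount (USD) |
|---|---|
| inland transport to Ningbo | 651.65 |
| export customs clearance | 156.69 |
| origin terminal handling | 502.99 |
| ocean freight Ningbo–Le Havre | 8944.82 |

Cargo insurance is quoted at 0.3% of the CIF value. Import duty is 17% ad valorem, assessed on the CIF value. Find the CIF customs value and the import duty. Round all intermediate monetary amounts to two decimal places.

Let C be the CIF value. C = EXW price + pre-shipment costs + freight + 0.3% × C
C − 0.3% × C = 76503.88 + 651.65 + 156.69 + 502.99 + 8944.82
0.997 × C = 86760.03
C = 86760.03 / 0.997 = 87021.09
Insurance premium = 0.3% × 87021.09 = 261.06
Import duty = 87021.09 × 17% = 14793.59

CIF value: USD 87021.09; import duty: USD 14793.59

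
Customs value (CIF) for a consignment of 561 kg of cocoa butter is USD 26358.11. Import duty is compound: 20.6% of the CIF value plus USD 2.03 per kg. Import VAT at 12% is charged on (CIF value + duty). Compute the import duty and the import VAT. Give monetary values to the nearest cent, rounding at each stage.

Ad valorem component: 26358.11 × 20.6% = 5429.77
Specific component: 561 × 2.03 = 1138.83
Import duty = 5429.77 + 1138.83 = 6568.60
VAT base = CIF + duty = 26358.11 + 6568.60 = 32926.71
Import VAT = 32926.71 × 12% = 3951.21

Import duty: USD 6568.60; import VAT: USD 3951.21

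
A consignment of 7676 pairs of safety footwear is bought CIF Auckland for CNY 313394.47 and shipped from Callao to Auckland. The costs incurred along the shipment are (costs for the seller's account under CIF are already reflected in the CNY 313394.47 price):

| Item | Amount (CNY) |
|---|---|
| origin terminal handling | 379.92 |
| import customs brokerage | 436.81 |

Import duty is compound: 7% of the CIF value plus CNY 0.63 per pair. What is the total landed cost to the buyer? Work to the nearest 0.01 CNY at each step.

CIF: the seller pays costs through ocean freight and marine insurance to the destination port.
Already in the invoice (seller's account under CIF): origin terminal — exclude.
The CIF price already equals the CIF value: 313394.47
Ad valorem component: 313394.47 × 7% = 21937.61
Specific component: 7676 × 0.63 = 4835.88
Import duty = 21937.61 + 4835.88 = 26773.49
Buyer bears: brokerage 436.81 + duty 26773.49 = 27210.30
Landed cost = invoice 313394.47 + 27210.30 = 340604.77

Total landed cost: CNY 340604.77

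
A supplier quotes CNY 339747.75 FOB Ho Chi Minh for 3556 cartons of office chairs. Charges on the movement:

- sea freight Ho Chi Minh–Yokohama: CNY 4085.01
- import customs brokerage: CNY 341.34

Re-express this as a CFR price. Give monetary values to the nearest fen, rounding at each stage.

CFR price: CNY 343832.76

Not relevant to the conversion: brokerage — on the buyer under both terms; not part of either seller's price.
From FOB to CFR, the seller additionally bears: freight.
CFR price = 339747.75 + 4085.01 = 343832.76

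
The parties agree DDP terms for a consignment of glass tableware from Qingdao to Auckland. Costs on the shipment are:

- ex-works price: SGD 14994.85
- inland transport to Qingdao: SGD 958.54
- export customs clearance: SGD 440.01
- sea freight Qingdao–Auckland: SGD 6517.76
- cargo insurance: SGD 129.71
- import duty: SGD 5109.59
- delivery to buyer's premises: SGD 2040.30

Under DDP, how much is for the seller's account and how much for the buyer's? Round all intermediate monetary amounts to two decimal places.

DDP: the seller bears all costs including import duty.
Seller's account: goods 14994.85 + inland to port 958.54 + export clearance 440.01 + freight 6517.76 + insurance 129.71 + duty 5109.59 + delivery 2040.30 = 30190.76
Buyer's account: 0.00

Seller: SGD 30190.76; buyer: SGD 0.00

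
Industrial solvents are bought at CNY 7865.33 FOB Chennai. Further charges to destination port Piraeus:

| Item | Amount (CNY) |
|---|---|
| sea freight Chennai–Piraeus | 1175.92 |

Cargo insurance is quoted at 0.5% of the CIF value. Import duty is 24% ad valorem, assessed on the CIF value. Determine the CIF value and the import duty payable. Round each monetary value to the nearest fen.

Let C be the CIF value. C = FOB price + freight + 0.5% × C
C − 0.5% × C = 7865.33 + 1175.92
0.995 × C = 9041.25
C = 9041.25 / 0.995 = 9086.68
Insurance premium = 0.5% × 9086.68 = 45.43
Import duty = 9086.68 × 24% = 2180.80

CIF value: CNY 9086.68; import duty: CNY 2180.80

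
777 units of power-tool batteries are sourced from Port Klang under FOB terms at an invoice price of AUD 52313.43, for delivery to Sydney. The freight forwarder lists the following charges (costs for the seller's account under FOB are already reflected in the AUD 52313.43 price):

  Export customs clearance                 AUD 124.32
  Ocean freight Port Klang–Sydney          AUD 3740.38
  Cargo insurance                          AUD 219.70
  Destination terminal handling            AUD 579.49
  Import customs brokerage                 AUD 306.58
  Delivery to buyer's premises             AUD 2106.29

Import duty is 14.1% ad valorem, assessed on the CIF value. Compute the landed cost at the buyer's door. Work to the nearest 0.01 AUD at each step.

Total landed cost: AUD 67200.43

FOB: the seller bears costs until goods are on board at the origin port; the buyer bears freight, insurance and all costs thereafter.
Already in the invoice (seller's account under FOB): export clearance — exclude.
CIF value = FOB price + freight + insurance = 52313.43 + 3740.38 + 219.70 = 56273.51
Import duty = 56273.51 × 14.1% = 7934.56
Buyer bears: freight 3740.38 + insurance 219.70 + destination terminal 579.49 + brokerage 306.58 + delivery 2106.29 + duty 7934.56 = 14887.00
Landed cost = invoice 52313.43 + 14887.00 = 67200.43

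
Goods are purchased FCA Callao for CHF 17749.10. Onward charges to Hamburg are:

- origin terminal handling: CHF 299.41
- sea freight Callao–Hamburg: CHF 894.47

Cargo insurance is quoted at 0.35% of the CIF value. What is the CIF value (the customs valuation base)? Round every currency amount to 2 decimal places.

Let C be the CIF value. C = FCA price + pre-shipment costs + freight + 0.35% × C
C − 0.35% × C = 17749.10 + 299.41 + 894.47
0.9965 × C = 18942.98
C = 18942.98 / 0.9965 = 19009.51
Insurance premium = 0.35% × 19009.51 = 66.53

CIF value: CHF 19009.51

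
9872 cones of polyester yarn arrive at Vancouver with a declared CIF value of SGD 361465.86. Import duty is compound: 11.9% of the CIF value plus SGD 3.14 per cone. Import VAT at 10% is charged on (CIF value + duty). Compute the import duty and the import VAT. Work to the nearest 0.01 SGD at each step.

Import duty: SGD 74012.52; import VAT: SGD 43547.84

Ad valorem component: 361465.86 × 11.9% = 43014.44
Specific component: 9872 × 3.14 = 30998.08
Import duty = 43014.44 + 30998.08 = 74012.52
VAT base = CIF + duty = 361465.86 + 74012.52 = 435478.38
Import VAT = 435478.38 × 10% = 43547.84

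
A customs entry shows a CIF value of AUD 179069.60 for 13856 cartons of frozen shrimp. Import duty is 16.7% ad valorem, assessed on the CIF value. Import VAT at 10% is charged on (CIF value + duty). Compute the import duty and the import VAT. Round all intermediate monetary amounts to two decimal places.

Import duty = 179069.60 × 16.7% = 29904.62
VAT base = CIF + duty = 179069.60 + 29904.62 = 208974.22
Import VAT = 208974.22 × 10% = 20897.42

Import duty: AUD 29904.62; import VAT: AUD 20897.42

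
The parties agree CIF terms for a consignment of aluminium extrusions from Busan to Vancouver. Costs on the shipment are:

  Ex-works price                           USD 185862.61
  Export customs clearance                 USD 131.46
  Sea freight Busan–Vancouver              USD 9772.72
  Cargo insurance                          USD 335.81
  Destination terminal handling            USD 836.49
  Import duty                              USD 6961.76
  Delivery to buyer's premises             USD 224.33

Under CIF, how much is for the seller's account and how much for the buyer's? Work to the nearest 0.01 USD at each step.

CIF: the seller pays costs through ocean freight and marine insurance to the destination port.
Seller's account: goods 185862.61 + export clearance 131.46 + freight 9772.72 + insurance 335.81 = 196102.60
Buyer's account: destination terminal 836.49 + duty 6961.76 + delivery 224.33 = 8022.58

Seller: USD 196102.60; buyer: USD 8022.58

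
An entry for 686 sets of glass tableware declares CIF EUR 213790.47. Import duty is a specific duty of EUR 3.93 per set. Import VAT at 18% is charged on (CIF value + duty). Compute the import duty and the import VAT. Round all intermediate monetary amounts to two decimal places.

Import duty = 686 × 3.93 = 2695.98
VAT base = CIF + duty = 213790.47 + 2695.98 = 216486.45
Import VAT = 216486.45 × 18% = 38967.56

Import duty: EUR 2695.98; import VAT: EUR 38967.56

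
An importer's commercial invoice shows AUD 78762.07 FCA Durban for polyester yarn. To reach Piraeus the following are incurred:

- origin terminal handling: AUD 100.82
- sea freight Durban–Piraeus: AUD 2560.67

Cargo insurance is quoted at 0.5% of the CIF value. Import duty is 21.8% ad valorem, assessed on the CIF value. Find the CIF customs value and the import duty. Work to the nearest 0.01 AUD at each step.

CIF value: AUD 81832.72; import duty: AUD 17839.53

Let C be the CIF value. C = FCA price + pre-shipment costs + freight + 0.5% × C
C − 0.5% × C = 78762.07 + 100.82 + 2560.67
0.995 × C = 81423.56
C = 81423.56 / 0.995 = 81832.72
Insurance premium = 0.5% × 81832.72 = 409.16
Import duty = 81832.72 × 21.8% = 17839.53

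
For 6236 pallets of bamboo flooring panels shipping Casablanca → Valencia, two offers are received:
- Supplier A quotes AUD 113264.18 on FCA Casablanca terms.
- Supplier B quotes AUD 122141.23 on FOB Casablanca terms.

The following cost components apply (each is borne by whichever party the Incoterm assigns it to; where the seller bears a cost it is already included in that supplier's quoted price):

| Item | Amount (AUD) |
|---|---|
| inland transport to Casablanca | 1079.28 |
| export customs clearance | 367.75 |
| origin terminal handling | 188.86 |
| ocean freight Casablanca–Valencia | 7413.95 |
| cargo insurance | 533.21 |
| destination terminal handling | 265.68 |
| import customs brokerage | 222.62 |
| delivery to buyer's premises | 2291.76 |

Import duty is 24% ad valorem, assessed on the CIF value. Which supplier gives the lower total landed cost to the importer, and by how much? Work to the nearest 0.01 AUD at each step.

Supplier A (FCA):
CIF value = FCA price + origin terminal + freight + insurance = 113264.18 + 188.86 + 7413.95 + 533.21 = 121400.20
Import duty = 121400.20 × 24% = 29136.05
Buyer bears (A): 188.86 + 7413.95 + 533.21 + 265.68 + 222.62 + 2291.76 = 10916.08
Landed cost (A) = invoice 113264.18 + 10916.08 + duty 29136.05 = 153316.31
Supplier B (FOB):
CIF value = FOB price + freight + insurance = 122141.23 + 7413.95 + 533.21 = 130088.39
Import duty = 130088.39 × 24% = 31221.21
Buyer bears (B): 7413.95 + 533.21 + 265.68 + 222.62 + 2291.76 = 10727.22
Landed cost (B) = invoice 122141.23 + 10727.22 + duty 31221.21 = 164089.66
Difference = |153316.31 − 164089.66| = 10773.35

Supplier A is cheaper by AUD 10773.35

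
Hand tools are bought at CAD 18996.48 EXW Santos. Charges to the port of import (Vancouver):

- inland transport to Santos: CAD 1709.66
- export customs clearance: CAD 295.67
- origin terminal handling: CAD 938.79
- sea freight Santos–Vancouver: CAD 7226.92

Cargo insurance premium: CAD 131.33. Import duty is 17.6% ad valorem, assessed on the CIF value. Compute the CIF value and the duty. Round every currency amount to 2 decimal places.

CIF value: CAD 29298.85; import duty: CAD 5156.60

CIF = EXW price + pre-shipment costs + freight + insurance
CIF = 18996.48 + 1709.66 + 295.67 + 938.79 + 7226.92 + 131.33 = 29298.85
Import duty = 29298.85 × 17.6% = 5156.60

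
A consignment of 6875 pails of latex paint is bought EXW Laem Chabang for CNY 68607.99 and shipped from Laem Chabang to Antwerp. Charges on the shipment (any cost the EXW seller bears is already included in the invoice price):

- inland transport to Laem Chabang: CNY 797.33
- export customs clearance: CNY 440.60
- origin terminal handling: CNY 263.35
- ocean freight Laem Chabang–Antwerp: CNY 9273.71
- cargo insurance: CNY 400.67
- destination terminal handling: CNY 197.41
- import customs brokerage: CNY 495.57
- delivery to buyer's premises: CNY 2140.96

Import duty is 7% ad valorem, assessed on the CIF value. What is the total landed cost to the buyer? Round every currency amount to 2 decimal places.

Total landed cost: CNY 88202.45

EXW: the seller makes goods available at their premises; the buyer bears all onward costs.
CIF value = EXW price + inland to port + export clearance + origin terminal + freight + insurance = 68607.99 + 797.33 + 440.60 + 263.35 + 9273.71 + 400.67 = 79783.65
Import duty = 79783.65 × 7% = 5584.86
Buyer bears: inland to port 797.33 + export clearance 440.60 + origin terminal 263.35 + freight 9273.71 + insurance 400.67 + destination terminal 197.41 + brokerage 495.57 + delivery 2140.96 + duty 5584.86 = 19594.46
Landed cost = invoice 68607.99 + 19594.46 = 88202.45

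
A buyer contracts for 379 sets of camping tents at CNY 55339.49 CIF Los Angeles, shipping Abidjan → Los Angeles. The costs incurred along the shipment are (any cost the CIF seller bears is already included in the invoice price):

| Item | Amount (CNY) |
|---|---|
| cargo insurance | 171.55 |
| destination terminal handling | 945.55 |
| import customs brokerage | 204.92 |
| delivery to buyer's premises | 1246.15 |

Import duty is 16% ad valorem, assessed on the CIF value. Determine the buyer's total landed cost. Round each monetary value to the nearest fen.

Total landed cost: CNY 66590.43

CIF: the seller pays costs through ocean freight and marine insurance to the destination port.
Already in the invoice (seller's account under CIF): insurance — exclude.
The CIF price already equals the CIF value: 55339.49
Import duty = 55339.49 × 16% = 8854.32
Buyer bears: destination terminal 945.55 + brokerage 204.92 + delivery 1246.15 + duty 8854.32 = 11250.94
Landed cost = invoice 55339.49 + 11250.94 = 66590.43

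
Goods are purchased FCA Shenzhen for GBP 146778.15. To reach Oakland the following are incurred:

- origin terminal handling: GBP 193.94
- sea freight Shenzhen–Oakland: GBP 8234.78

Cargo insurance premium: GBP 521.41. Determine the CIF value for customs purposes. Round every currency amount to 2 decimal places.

CIF = FCA price + pre-shipment costs + freight + insurance
CIF = 146778.15 + 193.94 + 8234.78 + 521.41 = 155728.28

CIF value: GBP 155728.28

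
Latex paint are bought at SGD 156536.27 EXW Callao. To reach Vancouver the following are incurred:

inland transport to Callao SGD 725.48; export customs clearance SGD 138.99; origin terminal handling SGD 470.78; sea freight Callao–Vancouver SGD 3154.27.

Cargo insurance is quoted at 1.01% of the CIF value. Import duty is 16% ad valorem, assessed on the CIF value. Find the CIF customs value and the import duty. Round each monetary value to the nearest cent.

Let C be the CIF value. C = EXW price + pre-shipment costs + freight + 1.01% × C
C − 1.01% × C = 156536.27 + 725.48 + 138.99 + 470.78 + 3154.27
0.9899 × C = 161025.79
C = 161025.79 / 0.9899 = 162668.74
Insurance premium = 1.01% × 162668.74 = 1642.95
Import duty = 162668.74 × 16% = 26027.00

CIF value: SGD 162668.74; import duty: SGD 26027.00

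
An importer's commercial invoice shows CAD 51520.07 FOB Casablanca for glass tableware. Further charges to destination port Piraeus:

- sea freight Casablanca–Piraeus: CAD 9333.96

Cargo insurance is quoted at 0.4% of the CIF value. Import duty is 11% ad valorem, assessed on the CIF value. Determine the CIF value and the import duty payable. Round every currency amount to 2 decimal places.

Let C be the CIF value. C = FOB price + freight + 0.4% × C
C − 0.4% × C = 51520.07 + 9333.96
0.996 × C = 60854.03
C = 60854.03 / 0.996 = 61098.42
Insurance premium = 0.4% × 61098.42 = 244.39
Import duty = 61098.42 × 11% = 6720.83

CIF value: CAD 61098.42; import duty: CAD 6720.83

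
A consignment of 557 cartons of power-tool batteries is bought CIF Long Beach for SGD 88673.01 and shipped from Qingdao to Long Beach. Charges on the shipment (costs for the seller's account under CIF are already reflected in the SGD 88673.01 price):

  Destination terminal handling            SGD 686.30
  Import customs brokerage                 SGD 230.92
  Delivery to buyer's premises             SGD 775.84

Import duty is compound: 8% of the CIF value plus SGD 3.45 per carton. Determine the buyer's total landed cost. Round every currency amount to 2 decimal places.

CIF: the seller pays costs through ocean freight and marine insurance to the destination port.
The CIF price already equals the CIF value: 88673.01
Ad valorem component: 88673.01 × 8% = 7093.84
Specific component: 557 × 3.45 = 1921.65
Import duty = 7093.84 + 1921.65 = 9015.49
Buyer bears: destination terminal 686.30 + brokerage 230.92 + delivery 775.84 + duty 9015.49 = 10708.55
Landed cost = invoice 88673.01 + 10708.55 = 99381.56

Total landed cost: SGD 99381.56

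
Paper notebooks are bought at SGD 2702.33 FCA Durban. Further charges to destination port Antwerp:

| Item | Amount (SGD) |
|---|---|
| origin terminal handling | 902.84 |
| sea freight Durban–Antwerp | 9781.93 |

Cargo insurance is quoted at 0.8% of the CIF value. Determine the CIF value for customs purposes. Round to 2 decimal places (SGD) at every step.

CIF value: SGD 13495.06

Let C be the CIF value. C = FCA price + pre-shipment costs + freight + 0.8% × C
C − 0.8% × C = 2702.33 + 902.84 + 9781.93
0.992 × C = 13387.10
C = 13387.10 / 0.992 = 13495.06
Insurance premium = 0.8% × 13495.06 = 107.96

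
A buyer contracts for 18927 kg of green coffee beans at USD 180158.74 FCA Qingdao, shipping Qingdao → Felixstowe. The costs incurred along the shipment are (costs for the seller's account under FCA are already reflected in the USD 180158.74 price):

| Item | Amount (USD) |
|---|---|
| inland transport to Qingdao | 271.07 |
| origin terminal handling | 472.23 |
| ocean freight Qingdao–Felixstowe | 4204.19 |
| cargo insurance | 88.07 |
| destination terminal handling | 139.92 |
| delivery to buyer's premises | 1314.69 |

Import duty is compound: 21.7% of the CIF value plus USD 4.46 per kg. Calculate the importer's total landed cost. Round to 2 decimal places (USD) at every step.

Total landed cost: USD 310920.60

FCA: the seller delivers export-cleared goods to the carrier; the buyer bears costs from that point.
Already in the invoice (seller's account under FCA): inland to port — exclude.
CIF value = FCA price + origin terminal + freight + insurance = 180158.74 + 472.23 + 4204.19 + 88.07 = 184923.23
Ad valorem component: 184923.23 × 21.7% = 40128.34
Specific component: 18927 × 4.46 = 84414.42
Import duty = 40128.34 + 84414.42 = 124542.76
Buyer bears: origin terminal 472.23 + freight 4204.19 + insurance 88.07 + destination terminal 139.92 + delivery 1314.69 + duty 124542.76 = 130761.86
Landed cost = invoice 180158.74 + 130761.86 = 310920.60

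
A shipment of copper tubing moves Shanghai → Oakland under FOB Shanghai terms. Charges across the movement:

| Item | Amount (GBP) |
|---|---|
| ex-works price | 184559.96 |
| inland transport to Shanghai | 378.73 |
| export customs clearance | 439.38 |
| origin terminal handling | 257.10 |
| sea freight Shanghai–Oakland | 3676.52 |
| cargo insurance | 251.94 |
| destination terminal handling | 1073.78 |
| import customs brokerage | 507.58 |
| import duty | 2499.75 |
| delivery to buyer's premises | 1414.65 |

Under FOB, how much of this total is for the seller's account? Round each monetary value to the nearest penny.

Seller's account: GBP 185635.17

FOB: the seller bears costs until goods are on board at the origin port; the buyer bears freight, insurance and all costs thereafter.
Seller's account: goods 184559.96 + inland to port 378.73 + export clearance 439.38 + origin terminal 257.10 = 185635.17
Buyer's account: freight 3676.52 + insurance 251.94 + destination terminal 1073.78 + brokerage 507.58 + duty 2499.75 + delivery 1414.65 = 9424.22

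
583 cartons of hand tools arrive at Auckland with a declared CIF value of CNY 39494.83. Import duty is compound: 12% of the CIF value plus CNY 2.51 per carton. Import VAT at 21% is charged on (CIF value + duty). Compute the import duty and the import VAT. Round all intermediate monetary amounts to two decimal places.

Import duty: CNY 6202.71; import VAT: CNY 9596.48

Ad valorem component: 39494.83 × 12% = 4739.38
Specific component: 583 × 2.51 = 1463.33
Import duty = 4739.38 + 1463.33 = 6202.71
VAT base = CIF + duty = 39494.83 + 6202.71 = 45697.54
Import VAT = 45697.54 × 21% = 9596.48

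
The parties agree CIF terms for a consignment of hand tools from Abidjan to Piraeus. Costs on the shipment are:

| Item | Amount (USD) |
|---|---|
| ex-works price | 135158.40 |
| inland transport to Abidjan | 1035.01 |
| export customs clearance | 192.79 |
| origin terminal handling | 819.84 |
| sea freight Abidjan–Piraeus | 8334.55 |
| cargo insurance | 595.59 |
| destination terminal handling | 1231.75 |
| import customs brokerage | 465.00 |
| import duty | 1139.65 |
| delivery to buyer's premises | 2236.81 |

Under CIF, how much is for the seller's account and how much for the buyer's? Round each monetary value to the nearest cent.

Seller: USD 146136.18; buyer: USD 5073.21

CIF: the seller pays costs through ocean freight and marine insurance to the destination port.
Seller's account: goods 135158.40 + inland to port 1035.01 + export clearance 192.79 + origin terminal 819.84 + freight 8334.55 + insurance 595.59 = 146136.18
Buyer's account: destination terminal 1231.75 + brokerage 465.00 + duty 1139.65 + delivery 2236.81 = 5073.21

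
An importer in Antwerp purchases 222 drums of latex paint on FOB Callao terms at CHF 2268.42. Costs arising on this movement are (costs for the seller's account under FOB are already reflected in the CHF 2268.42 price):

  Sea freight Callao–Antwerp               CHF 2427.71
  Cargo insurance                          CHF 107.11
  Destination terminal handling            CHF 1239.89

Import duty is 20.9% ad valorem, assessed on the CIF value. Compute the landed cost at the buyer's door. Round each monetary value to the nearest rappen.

FOB: the seller bears costs until goods are on board at the origin port; the buyer bears freight, insurance and all costs thereafter.
CIF value = FOB price + freight + insurance = 2268.42 + 2427.71 + 107.11 = 4803.24
Import duty = 4803.24 × 20.9% = 1003.88
Buyer bears: freight 2427.71 + insurance 107.11 + destination terminal 1239.89 + duty 1003.88 = 4778.59
Landed cost = invoice 2268.42 + 4778.59 = 7047.01

Total landed cost: CHF 7047.01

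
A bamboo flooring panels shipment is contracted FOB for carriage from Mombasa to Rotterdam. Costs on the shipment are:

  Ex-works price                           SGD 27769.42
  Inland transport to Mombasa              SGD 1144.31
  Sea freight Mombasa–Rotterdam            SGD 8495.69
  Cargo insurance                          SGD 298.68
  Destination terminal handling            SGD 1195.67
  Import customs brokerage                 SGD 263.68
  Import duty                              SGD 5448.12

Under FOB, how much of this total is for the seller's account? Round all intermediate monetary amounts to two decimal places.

Seller's account: SGD 28913.73

FOB: the seller bears costs until goods are on board at the origin port; the buyer bears freight, insurance and all costs thereafter.
Seller's account: goods 27769.42 + inland to port 1144.31 = 28913.73
Buyer's account: freight 8495.69 + insurance 298.68 + destination terminal 1195.67 + brokerage 263.68 + duty 5448.12 = 15701.84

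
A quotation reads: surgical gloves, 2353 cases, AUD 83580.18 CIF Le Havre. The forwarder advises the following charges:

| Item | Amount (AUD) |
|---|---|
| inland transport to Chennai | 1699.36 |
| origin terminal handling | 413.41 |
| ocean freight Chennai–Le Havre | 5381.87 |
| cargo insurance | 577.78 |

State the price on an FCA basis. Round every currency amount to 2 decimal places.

Not relevant to the conversion: inland to port — on the seller under both CIF and FCA; already in the CIF price and stays in the FCA price.
From CIF to FCA, the seller no longer bears: origin terminal, freight, insurance.
FCA price = 83580.18 − 413.41 − 5381.87 − 577.78 = 77207.12

FCA price: AUD 77207.12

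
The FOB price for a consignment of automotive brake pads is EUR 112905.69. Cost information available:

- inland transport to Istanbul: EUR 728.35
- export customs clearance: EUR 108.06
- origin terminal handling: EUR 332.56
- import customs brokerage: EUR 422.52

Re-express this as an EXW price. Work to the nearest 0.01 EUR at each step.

Not relevant to the conversion: brokerage — on the buyer under both terms; not part of either seller's price.
From FOB to EXW, the seller no longer bears: inland to port, export clearance, origin terminal.
EXW price = 112905.69 − 728.35 − 108.06 − 332.56 = 111736.72

EXW price: EUR 111736.72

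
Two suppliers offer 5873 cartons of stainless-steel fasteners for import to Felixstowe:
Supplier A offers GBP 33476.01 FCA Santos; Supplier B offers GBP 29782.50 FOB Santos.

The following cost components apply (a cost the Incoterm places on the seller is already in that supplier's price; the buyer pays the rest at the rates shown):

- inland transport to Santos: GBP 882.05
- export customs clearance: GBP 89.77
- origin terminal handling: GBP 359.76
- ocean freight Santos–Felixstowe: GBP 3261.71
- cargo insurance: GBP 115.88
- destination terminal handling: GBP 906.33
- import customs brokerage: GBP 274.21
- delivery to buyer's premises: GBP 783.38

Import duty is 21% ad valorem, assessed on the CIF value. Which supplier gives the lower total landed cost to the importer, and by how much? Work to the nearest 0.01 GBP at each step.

Supplier A (FCA):
CIF value = FCA price + origin terminal + freight + insurance = 33476.01 + 359.76 + 3261.71 + 115.88 = 37213.36
Import duty = 37213.36 × 21% = 7814.81
Buyer bears (A): 359.76 + 3261.71 + 115.88 + 906.33 + 274.21 + 783.38 = 5701.27
Landed cost (A) = invoice 33476.01 + 5701.27 + duty 7814.81 = 46992.09
Supplier B (FOB):
CIF value = FOB price + freight + insurance = 29782.50 + 3261.71 + 115.88 = 33160.09
Import duty = 33160.09 × 21% = 6963.62
Buyer bears (B): 3261.71 + 115.88 + 906.33 + 274.21 + 783.38 = 5341.51
Landed cost (B) = invoice 29782.50 + 5341.51 + duty 6963.62 = 42087.63
Difference = |46992.09 − 42087.63| = 4904.46

Supplier B is cheaper by GBP 4904.46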